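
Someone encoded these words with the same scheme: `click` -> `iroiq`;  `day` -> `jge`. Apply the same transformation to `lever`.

rkbkx

Compare letters: c→i is +6, l→r is +6, i→o is +6 — a constant shift. It's a constant shift of +6 (ROT6).
For lever: l+6=r, e+6=k, v+6=b, e+6=k, r+6=x.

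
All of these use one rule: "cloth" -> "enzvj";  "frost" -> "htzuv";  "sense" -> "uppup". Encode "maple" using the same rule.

olrnp

The shift depends on letter class: consonant c→e is +2, but vowel o→z is +11. The rule splits by letter class: vowels +11, consonants +2.
For maple: m(cons)+2=o, a(vowel)+11=l, p(cons)+2=r, l(cons)+2=n, e(vowel)+11=p.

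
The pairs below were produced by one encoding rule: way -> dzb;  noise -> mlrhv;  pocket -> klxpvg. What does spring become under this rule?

hkirmt

Each pair mirrors across the alphabet (w↔d, a↔z, y↔b): positions sum to 25. Letters are reflected about the middle of the alphabet (position → 25−position): Atbash.
On spring: s↔h, p↔k, r↔i, i↔r, n↔m, g↔t.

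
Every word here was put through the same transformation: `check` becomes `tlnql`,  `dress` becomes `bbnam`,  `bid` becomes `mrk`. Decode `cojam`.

The output letters match the input read backwards, each shifted +9: check reversed is kcehc. Read the word backwards and shift each letter +9.
Decoding cojam: shift back: c−9=t, o−9=f, j−9=a, a−9=r, m−9=d → tfard; then reverse → draft.

draft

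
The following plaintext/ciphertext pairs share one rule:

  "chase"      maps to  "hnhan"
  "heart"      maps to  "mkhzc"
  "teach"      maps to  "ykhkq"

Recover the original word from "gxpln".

Each letter shifts forward by (position + 5), i.e. 5, 6, 7, … — the shift grows by one for each successive letter.
Undoing it on gxpln: g−5=b, x−6=r, p−7=i, l−8=d, n−9=e.

bride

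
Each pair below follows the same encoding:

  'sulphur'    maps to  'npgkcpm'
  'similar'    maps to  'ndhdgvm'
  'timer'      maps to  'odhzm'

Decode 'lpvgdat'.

qualify

This is a Caesar cipher with shift 21.
Reversing it on lpvgdat: l−21=q, p−21=u, v−21=a, g−21=l, d−21=i, a−21=f, t−21=y.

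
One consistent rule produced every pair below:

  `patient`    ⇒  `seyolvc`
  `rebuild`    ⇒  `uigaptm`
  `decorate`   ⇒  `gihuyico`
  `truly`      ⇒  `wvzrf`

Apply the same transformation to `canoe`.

fesul

In patient: p→s is +3, a→e is +4, t→y is +5, i→o is +6 — the shift increases by 1 each position. The shift increases by 1 at each position, starting from +3: 3, 4, 5, ….
For canoe: c+3=f, a+4=e, n+5=s, o+6=u, e+7=l.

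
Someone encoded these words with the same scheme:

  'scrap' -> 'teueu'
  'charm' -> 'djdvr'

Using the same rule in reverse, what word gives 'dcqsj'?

Letter i (0-indexed) is shifted by i+1, so successive shifts are 1, 2, 3, ….
Undoing it on dcqsj: d−1=c, c−2=a, q−3=n, s−4=o, j−5=e.

canoe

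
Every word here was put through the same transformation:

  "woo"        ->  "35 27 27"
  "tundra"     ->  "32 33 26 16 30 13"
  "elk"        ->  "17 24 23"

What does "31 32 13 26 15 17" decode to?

stance

w is letter #23 and maps to 35: an offset of 12. Letters become their 1-based position plus 12 (so a→13, b→14, …).
Decoding 31 32 13 26 15 17: 31→(31−12)÷1=19=s, 32→(32−12)÷1=20=t, 13→(13−12)÷1=1=a, 26→(26−12)÷1=14=n, 15→(15−12)÷1=3=c, 17→(17−12)÷1=5=e.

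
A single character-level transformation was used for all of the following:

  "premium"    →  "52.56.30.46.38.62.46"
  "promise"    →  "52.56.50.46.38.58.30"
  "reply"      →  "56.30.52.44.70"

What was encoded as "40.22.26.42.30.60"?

p(#16)→52 and r(#18)→56: differences scale by 2, so n = 2·pos + 20. The formula is n = 2×(alphabet index, a=1) + 20.
Undoing it on 40.22.26.42.30.60: 40→(40−20)÷2=10=j, 22→(22−20)÷2=1=a, 26→(26−20)÷2=3=c, 42→(42−20)÷2=11=k, 30→(30−20)÷2=5=e, 60→(60−20)÷2=20=t.

jacket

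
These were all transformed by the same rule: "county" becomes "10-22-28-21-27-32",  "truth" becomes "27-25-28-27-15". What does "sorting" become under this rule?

c is letter #3 and maps to 10: an offset of 7. The number is (letter's place in the alphabet, a=1) + 7.
Applying it to sorting: s=19→26, o=15→22, r=18→25, t=20→27, i=9→16, n=14→21, g=7→14.

26-22-25-27-16-21-14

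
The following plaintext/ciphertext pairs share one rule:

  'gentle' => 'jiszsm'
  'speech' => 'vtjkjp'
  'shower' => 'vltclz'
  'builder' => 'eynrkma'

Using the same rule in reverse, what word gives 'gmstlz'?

In gentle: g→j is +3, e→i is +4, n→s is +5, t→z is +6 — the shift increases by 1 each position. Letter i (0-indexed) is shifted by i+3, so successive shifts are 3, 4, 5, ….
Undoing it on gmstlz: g−3=d, m−4=i, s−5=n, t−6=n, l−7=e, z−8=r.

dinner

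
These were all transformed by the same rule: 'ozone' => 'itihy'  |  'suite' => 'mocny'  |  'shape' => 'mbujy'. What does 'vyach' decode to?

begin

Compare letters: o→i is +20, z→t is +20, o→i is +20 — a constant shift. Each letter is shifted forward by 20 in the alphabet (a Caesar shift of +20).
Decoding vyach: v−20=b, y−20=e, a−20=g, c−20=i, h−20=n.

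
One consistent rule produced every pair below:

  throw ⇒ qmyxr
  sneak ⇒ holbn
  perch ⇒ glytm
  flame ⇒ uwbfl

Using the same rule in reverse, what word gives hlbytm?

t(19)→q(16) and h(7)→m(12) fit y≡9x+1 (mod 26); the inverse of 9 mod 26 is 3. Treating letters as 0–25, the rule is x ↦ 9x + 1 (mod 26).
Decoding hlbytm: h(7)→3·(7−1)≡18=s; l(11)→3·(11−1)≡4=e; b(1)→3·(1−1)≡0=a; y(24)→3·(24−1)≡17=r; t(19)→3·(19−1)≡2=c; m(12)→3·(12−1)≡7=h (all mod 26).

search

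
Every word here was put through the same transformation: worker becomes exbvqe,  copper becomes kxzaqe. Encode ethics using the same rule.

mcrtof

In worker: w→e is +8, o→x is +9, r→b is +10, k→v is +11 — the shift increases by 1 each position. The shift increases by 1 at each position, starting from +8: 8, 9, 10, ….
For ethics: e+8=m, t+9=c, h+10=r, i+11=t, c+12=o, s+13=f.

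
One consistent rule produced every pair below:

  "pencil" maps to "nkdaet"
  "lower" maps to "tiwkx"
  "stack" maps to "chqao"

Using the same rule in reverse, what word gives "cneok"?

spike

p(15)→n(13) and e(4)→k(10) fit y≡5x+16 (mod 26); the inverse of 5 mod 26 is 21. Treating letters as 0–25, the rule is x ↦ 5x + 16 (mod 26).
Undoing it on cneok: c(2)→21·(2−16)≡18=s; n(13)→21·(13−16)≡15=p; e(4)→21·(4−16)≡8=i; o(14)→21·(14−16)≡10=k; k(10)→21·(10−16)≡4=e (all mod 26).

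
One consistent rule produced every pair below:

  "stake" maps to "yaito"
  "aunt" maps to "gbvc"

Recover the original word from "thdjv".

naval

The shift increases by 1 at each position, starting from +6: 6, 7, 8, ….
Reversing it on thdjv: t−6=n, h−7=a, d−8=v, j−9=a, v−10=l.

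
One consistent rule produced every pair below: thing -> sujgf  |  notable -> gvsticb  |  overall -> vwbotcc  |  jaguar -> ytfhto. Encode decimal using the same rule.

mbxjrtc

t(19)→s(18) and h(7)→u(20) fit y≡15x+19 (mod 26); the inverse of 15 mod 26 is 7. This is an affine cipher: with a=0,…,z=25, each position x becomes (15x+19) mod 26.
On decimal: d(3)→15·3+19≡12=m; e(4)→15·4+19≡1=b; c(2)→15·2+19≡23=x; i(8)→15·8+19≡9=j; m(12)→15·12+19≡17=r; a(0)→15·0+19≡19=t; l(11)→15·11+19≡2=c (all mod 26).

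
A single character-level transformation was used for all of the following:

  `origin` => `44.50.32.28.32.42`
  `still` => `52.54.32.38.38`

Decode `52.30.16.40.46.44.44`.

With a=1..z=26, the number is 2·pos + 14.
Decoding 52.30.16.40.46.44.44: 52→(52−14)÷2=19=s, 30→(30−14)÷2=8=h, 16→(16−14)÷2=1=a, 40→(40−14)÷2=13=m, 46→(46−14)÷2=16=p, 44→(44−14)÷2=15=o, 44→(44−14)÷2=15=o.

shampoo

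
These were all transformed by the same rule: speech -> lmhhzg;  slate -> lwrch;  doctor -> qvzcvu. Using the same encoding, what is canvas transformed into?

s(18)→l(11) and p(15)→m(12) fit y≡17x+17 (mod 26); the inverse of 17 mod 26 is 23. Treating letters as 0–25, the rule is x ↦ 17x + 17 (mod 26).
Applying it to canvas: c(2)→17·2+17≡25=z; a(0)→17·0+17≡17=r; n(13)→17·13+17≡4=e; v(21)→17·21+17≡10=k; a(0)→17·0+17≡17=r; s(18)→17·18+17≡11=l (all mod 26).

zrekrl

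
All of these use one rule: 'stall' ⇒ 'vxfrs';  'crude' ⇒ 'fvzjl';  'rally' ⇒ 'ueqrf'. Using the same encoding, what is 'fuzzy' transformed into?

iyeff

Each letter shifts forward by (position + 3), i.e. 3, 4, 5, … — the shift grows by one for each successive letter.
For fuzzy: f+3=i, u+4=y, z+5=e, z+6=f, y+7=f.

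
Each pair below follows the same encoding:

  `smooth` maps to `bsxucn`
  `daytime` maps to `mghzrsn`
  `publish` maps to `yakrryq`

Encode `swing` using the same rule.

bcrtp

The shifts repeat in a cycle of length 2: positions 0,1,… shift by +9, +6, then the pattern repeats.
On swing: s+9=b, w+6=c, i+9=r, n+6=t, g+9=p.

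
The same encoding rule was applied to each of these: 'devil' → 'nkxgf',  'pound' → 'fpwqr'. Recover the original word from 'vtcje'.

chart

The output letters match the input read backwards, each shifted +2: devil reversed is lived. Read the word backwards and shift each letter +2.
Undoing it on vtcje: shift back: v−2=t, t−2=r, c−2=a, j−2=h, e−2=c → trahc; then reverse → chart.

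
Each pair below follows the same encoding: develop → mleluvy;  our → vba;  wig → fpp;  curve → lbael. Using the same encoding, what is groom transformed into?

Two shifts are in play — +7 for a/e/i/o/u, +9 for every other letter.
On groom: g(cons)+9=p, r(cons)+9=a, o(vowel)+7=v, o(vowel)+7=v, m(cons)+9=v.

pavvv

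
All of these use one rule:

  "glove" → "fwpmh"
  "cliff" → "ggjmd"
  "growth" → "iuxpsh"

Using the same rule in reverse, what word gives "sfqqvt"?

supper

The output letters match the input read backwards, each shifted +1: glove reversed is evolg. Read the word backwards and shift each letter +1.
Reversing it on sfqqvt: shift back: s−1=r, f−1=e, q−1=p, q−1=p, v−1=u, t−1=s → reppus; then reverse → supper.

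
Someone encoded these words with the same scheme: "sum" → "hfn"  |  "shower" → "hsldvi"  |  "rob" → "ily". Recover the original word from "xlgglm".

Each pair mirrors across the alphabet (s↔h, u↔f, m↔n): positions sum to 25. This is the alphabet-reversal cipher (Atbash): a becomes z, b becomes y, etc.
Decoding xlgglm: x↔c, l↔o, g↔t, g↔t, l↔o, m↔n.

cotton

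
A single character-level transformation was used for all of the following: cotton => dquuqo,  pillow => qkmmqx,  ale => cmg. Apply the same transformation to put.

qwu

Vowels shift forward by 2 and consonants shift forward by 1.
Applying it to put: p(cons)+1=q, u(vowel)+2=w, t(cons)+1=u.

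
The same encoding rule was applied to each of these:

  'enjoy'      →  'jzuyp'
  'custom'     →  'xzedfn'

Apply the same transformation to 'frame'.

Two steps: reverse the string, then apply a Caesar shift of +11.
For frame: reverse → emarf; then shift: e+11=p, m+11=x, a+11=l, r+11=c, f+11=q.

pxlcq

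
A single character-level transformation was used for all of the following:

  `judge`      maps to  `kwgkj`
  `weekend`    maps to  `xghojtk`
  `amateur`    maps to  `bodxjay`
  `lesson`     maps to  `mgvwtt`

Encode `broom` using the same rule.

ctrsr

The shift increases by 1 at each position, starting from +1: 1, 2, 3, ….
On broom: b+1=c, r+2=t, o+3=r, o+4=s, m+5=r.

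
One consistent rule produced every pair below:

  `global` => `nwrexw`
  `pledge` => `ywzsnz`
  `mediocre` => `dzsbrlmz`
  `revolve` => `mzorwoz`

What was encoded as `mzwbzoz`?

Each letter's alphabet position (a=0..z=25) is mapped through 7·x+23 mod 26 — an affine cipher.
Undoing it on mzwbzoz: m(12)→15·(12−23)≡17=r; z(25)→15·(25−23)≡4=e; w(22)→15·(22−23)≡11=l; b(1)→15·(1−23)≡8=i; z(25)→15·(25−23)≡4=e; o(14)→15·(14−23)≡21=v; z(25)→15·(25−23)≡4=e (all mod 26).

relieve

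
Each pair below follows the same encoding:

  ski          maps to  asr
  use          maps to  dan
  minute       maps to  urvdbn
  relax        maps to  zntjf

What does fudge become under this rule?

Vowels shift forward by 9 and consonants shift forward by 8.
On fudge: f(cons)+8=n, u(vowel)+9=d, d(cons)+8=l, g(cons)+8=o, e(vowel)+9=n.

ndlon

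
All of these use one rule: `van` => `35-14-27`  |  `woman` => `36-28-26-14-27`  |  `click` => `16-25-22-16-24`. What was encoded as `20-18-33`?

Each letter is replaced by its alphabet position (a=1..z=26) + 13.
Undoing it on 20-18-33: 20→(20−13)÷1=7=g, 18→(18−13)÷1=5=e, 33→(33−13)÷1=20=t.

get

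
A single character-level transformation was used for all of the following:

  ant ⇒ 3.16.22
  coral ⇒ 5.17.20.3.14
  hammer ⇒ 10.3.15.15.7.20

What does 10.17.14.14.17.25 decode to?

hollow

Each letter is replaced by its alphabet position (a=1..z=26) + 2.
Reversing it on 10.17.14.14.17.25: 10→(10−2)÷1=8=h, 17→(17−2)÷1=15=o, 14→(14−2)÷1=12=l, 14→(14−2)÷1=12=l, 17→(17−2)÷1=15=o, 25→(25−2)÷1=23=w.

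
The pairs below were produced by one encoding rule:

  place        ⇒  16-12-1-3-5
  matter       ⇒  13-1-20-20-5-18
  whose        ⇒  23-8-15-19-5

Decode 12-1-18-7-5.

p is letter #16 and maps to 16: an offset of 0. Letters become their 1-indexed alphabet positions: a=1 … z=26.
Undoing it on 12-1-18-7-5: 12=l, 1=a, 18=r, 7=g, 5=e.

large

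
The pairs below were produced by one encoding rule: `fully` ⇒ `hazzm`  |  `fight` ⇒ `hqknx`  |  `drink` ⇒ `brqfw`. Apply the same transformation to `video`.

Treating letters as 0–25, the rule is x ↦ 3x + 18 (mod 26).
For video: v(21)→3·21+18≡3=d; i(8)→3·8+18≡16=q; d(3)→3·3+18≡1=b; e(4)→3·4+18≡4=e; o(14)→3·14+18≡8=i (all mod 26).

dqbei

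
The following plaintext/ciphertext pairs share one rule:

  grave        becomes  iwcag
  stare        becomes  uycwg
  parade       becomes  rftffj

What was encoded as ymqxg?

whose

It's a Vigenère-style cipher with numeric key [2,5]: position i shifts by key[i mod 2].
Undoing it on ymqxg: y−2=w, m−5=h, q−2=o, x−5=s, g−2=e.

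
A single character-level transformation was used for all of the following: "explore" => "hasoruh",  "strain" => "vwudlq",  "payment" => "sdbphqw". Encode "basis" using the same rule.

Compare letters: e→h is +3, x→a is +3, p→s is +3 — a constant shift. This is a Caesar cipher with shift 3.
For basis: b+3=e, a+3=d, s+3=v, i+3=l, s+3=v.

edvlv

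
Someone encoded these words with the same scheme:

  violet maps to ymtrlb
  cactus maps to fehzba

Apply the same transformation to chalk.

flfrr

Letter i (0-indexed) is shifted by i+3, so successive shifts are 3, 4, 5, ….
On chalk: c+3=f, h+4=l, a+5=f, l+6=r, k+7=r.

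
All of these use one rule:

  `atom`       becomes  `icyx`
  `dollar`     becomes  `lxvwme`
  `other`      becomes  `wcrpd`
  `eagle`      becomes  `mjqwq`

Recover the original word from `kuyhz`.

clown

In atom: a→i is +8, t→c is +9, o→y is +10, m→x is +11 — the shift increases by 1 each position. Each letter shifts forward by (position + 8), i.e. 8, 9, 10, … — the shift grows by one for each successive letter.
Undoing it on kuyhz: k−8=c, u−9=l, y−10=o, h−11=w, z−12=n.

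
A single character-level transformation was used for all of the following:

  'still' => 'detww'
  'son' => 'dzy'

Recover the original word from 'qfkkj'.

fuzzy

Each letter is shifted forward by 11 in the alphabet (a Caesar shift of +11).
Decoding qfkkj: q−11=f, f−11=u, k−11=z, k−11=z, j−11=y.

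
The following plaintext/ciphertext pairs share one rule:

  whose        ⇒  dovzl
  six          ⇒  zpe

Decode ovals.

hotel

Compare letters: w→d is +7, h→o is +7, o→v is +7 — a constant shift. This is a Caesar cipher with shift 7.
Decoding ovals: o−7=h, v−7=o, a−7=t, l−7=e, s−7=l.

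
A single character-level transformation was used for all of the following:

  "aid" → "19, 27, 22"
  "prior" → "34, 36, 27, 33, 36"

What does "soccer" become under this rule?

Letters become their 1-based position plus 18 (so a→19, b→20, …).
Applying it to soccer: s=19→37, o=15→33, c=3→21, c=3→21, e=5→23, r=18→36.

37, 33, 21, 21, 23, 36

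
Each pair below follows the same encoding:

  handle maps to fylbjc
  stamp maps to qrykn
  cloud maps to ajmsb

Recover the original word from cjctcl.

Compare letters: h→f is +24, a→y is +24, n→l is +24 — a constant shift. Each letter is shifted forward by 24 in the alphabet (a Caesar shift of +24).
Reversing it on cjctcl: c−24=e, j−24=l, c−24=e, t−24=v, c−24=e, l−24=n.

eleven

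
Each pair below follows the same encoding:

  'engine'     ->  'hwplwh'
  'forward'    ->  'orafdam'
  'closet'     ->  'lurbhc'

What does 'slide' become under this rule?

bulmh

The rule splits by letter class: vowels +3, consonants +9.
Applying it to slide: s(cons)+9=b, l(cons)+9=u, i(vowel)+3=l, d(cons)+9=m, e(vowel)+3=h.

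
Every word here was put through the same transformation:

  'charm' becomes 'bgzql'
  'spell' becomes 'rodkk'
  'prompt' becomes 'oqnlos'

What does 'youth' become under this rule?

Compare letters: c→b is +25, h→g is +25, a→z is +25 — a constant shift. It's a constant shift of +25 (ROT25).
For youth: y+25=x, o+25=n, u+25=t, t+25=s, h+25=g.

xntsg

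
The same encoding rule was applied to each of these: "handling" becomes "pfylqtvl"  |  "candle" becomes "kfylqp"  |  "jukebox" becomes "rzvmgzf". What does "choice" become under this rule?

A repeating key of period 3 is used — shifts +8, +5, +11 over and over.
Applying it to choice: c+8=k, h+5=m, o+11=z, i+8=q, c+5=h, e+11=p.

kmzqhp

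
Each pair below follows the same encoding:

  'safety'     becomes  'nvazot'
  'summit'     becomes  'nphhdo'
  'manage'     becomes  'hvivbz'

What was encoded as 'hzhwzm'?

member

It's a constant shift of +21 (ROT21).
Reversing it on hzhwzm: h−21=m, z−21=e, h−21=m, w−21=b, z−21=e, m−21=r.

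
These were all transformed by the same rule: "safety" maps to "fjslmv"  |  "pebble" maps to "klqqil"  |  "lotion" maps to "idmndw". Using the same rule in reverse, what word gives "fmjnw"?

s(18)→f(5) and a(0)→j(9) fit y≡7x+9 (mod 26); the inverse of 7 mod 26 is 15. Each letter's alphabet position (a=0..z=25) is mapped through 7·x+9 mod 26 — an affine cipher.
Decoding fmjnw: f(5)→15·(5−9)≡18=s; m(12)→15·(12−9)≡19=t; j(9)→15·(9−9)≡0=a; n(13)→15·(13−9)≡8=i; w(22)→15·(22−9)≡13=n (all mod 26).

stain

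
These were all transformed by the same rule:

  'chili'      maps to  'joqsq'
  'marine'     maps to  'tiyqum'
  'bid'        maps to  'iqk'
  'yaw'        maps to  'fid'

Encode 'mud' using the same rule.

The shift depends on letter class: consonant c→j is +7, but vowel i→q is +8. The rule splits by letter class: vowels +8, consonants +7.
On mud: m(cons)+7=t, u(vowel)+8=c, d(cons)+7=k.

tck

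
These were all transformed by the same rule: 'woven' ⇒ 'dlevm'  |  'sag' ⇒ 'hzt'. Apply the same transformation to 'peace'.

kvzxv

Letters are reflected about the middle of the alphabet (position → 25−position): Atbash.
For peace: p↔k, e↔v, a↔z, c↔x, e↔v.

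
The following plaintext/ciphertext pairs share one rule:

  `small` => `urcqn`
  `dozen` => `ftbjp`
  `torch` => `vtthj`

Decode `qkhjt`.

Shifts by position in small: pos 0: s→u (+2), pos 1: m→r (+5), pos 2: a→c (+2), pos 3: l→q (+5) — repeating every 2. The shifts repeat in a cycle of length 2: positions 0,1,… shift by +2, +5, then the pattern repeats.
Undoing it on qkhjt: q−2=o, k−5=f, h−2=f, j−5=e, t−2=r.

offer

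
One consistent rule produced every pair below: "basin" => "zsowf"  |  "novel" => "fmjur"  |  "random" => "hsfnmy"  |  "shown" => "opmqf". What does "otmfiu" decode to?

sponge

b(1)→z(25) and a(0)→s(18) fit y≡7x+18 (mod 26); the inverse of 7 mod 26 is 15. This is an affine cipher: with a=0,…,z=25, each position x becomes (7x+18) mod 26.
Undoing it on otmfiu: o(14)→15·(14−18)≡18=s; t(19)→15·(19−18)≡15=p; m(12)→15·(12−18)≡14=o; f(5)→15·(5−18)≡13=n; i(8)→15·(8−18)≡6=g; u(20)→15·(20−18)≡4=e (all mod 26).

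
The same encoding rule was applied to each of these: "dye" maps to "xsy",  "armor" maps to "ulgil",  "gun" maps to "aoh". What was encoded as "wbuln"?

chart

Every letter moves 20 places later in the alphabet, wrapping around z→a.
Decoding wbuln: w−20=c, b−20=h, u−20=a, l−20=r, n−20=t.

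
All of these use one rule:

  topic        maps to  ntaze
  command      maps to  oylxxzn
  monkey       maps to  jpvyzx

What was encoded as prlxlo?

damage

The output letters match the input read backwards, each shifted +11: topic reversed is cipot. Two steps: reverse the string, then apply a Caesar shift of +11.
Undoing it on prlxlo: shift back: p−11=e, r−11=g, l−11=a, x−11=m, l−11=a, o−11=d → egamad; then reverse → damage.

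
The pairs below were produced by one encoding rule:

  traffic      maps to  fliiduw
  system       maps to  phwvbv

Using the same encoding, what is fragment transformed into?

The output letters match the input read backwards, each shifted +3: traffic reversed is ciffart. Two steps: reverse the string, then apply a Caesar shift of +3.
On fragment: reverse → tnemgarf; then shift: t+3=w, n+3=q, e+3=h, m+3=p, g+3=j, a+3=d, r+3=u, f+3=i.

wqhpjdui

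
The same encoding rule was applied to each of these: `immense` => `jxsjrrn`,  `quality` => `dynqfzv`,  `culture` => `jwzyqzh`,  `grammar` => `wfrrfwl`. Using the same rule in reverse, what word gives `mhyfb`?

watch

The word is reversed, then every letter is shifted forward by 5.
Undoing it on mhyfb: shift back: m−5=h, h−5=c, y−5=t, f−5=a, b−5=w → hctaw; then reverse → watch.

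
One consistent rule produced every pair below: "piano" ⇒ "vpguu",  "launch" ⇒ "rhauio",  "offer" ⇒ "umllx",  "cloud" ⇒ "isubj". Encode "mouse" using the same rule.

Shifts by position in piano: pos 0: p→v (+6), pos 1: i→p (+7), pos 2: a→g (+6), pos 3: n→u (+7) — repeating every 2. A repeating key of period 2 is used — shifts +6, +7 over and over.
On mouse: m+6=s, o+7=v, u+6=a, s+7=z, e+6=k.

svazk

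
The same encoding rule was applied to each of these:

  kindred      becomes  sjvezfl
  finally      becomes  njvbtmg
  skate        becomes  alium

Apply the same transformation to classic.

Shifts by position in kindred: pos 0: k→s (+8), pos 1: i→j (+1), pos 2: n→v (+8), pos 3: d→e (+1) — repeating every 2. The shifts repeat in a cycle of length 2: positions 0,1,… shift by +8, +1, then the pattern repeats.
On classic: c+8=k, l+1=m, a+8=i, s+1=t, s+8=a, i+1=j, c+8=k.

kmitajk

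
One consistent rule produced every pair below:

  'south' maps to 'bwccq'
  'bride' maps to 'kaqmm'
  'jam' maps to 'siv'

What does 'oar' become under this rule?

wia

The shift depends on letter class: consonant s→b is +9, but vowel o→w is +8. Two shifts are in play — +8 for a/e/i/o/u, +9 for every other letter.
On oar: o(vowel)+8=w, a(vowel)+8=i, r(cons)+9=a.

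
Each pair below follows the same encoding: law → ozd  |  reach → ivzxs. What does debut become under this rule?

Each pair mirrors across the alphabet (l↔o, a↔z, w↔d): positions sum to 25. Each letter is replaced by its mirror in the alphabet: a↔z, b↔y, c↔x, and so on (the Atbash cipher).
Applying it to debut: d↔w, e↔v, b↔y, u↔f, t↔g.

wvyfg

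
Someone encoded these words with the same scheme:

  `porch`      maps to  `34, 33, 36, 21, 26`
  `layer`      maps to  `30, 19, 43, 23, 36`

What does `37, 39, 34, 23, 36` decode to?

super

The number is (letter's place in the alphabet, a=1) + 18.
Reversing it on 37, 39, 34, 23, 36: 37→(37−18)÷1=19=s, 39→(39−18)÷1=21=u, 34→(34−18)÷1=16=p, 23→(23−18)÷1=5=e, 36→(36−18)÷1=18=r.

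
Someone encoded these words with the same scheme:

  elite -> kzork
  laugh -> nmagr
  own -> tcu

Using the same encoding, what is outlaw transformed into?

cgrzau

The output letters match the input read backwards, each shifted +6: elite reversed is etile. Read the word backwards and shift each letter +6.
Applying it to outlaw: reverse → waltuo; then shift: w+6=c, a+6=g, l+6=r, t+6=z, u+6=a, o+6=u.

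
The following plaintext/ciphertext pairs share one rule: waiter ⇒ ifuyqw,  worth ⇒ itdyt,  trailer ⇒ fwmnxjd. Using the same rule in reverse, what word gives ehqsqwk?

Shifts by position in waiter: pos 0: w→i (+12), pos 1: a→f (+5), pos 2: i→u (+12), pos 3: t→y (+5) — repeating every 2. The shifts repeat in a cycle of length 2: positions 0,1,… shift by +12, +5, then the pattern repeats.
Undoing it on ehqsqwk: e−12=s, h−5=c, q−12=e, s−5=n, q−12=e, w−5=r, k−12=y.

scenery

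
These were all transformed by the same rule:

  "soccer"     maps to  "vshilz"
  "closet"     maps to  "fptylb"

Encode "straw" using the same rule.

vxwgd

In soccer: s→v is +3, o→s is +4, c→h is +5, c→i is +6 — the shift increases by 1 each position. Each letter shifts forward by (position + 3), i.e. 3, 4, 5, … — the shift grows by one for each successive letter.
Applying it to straw: s+3=v, t+4=x, r+5=w, a+6=g, w+7=d.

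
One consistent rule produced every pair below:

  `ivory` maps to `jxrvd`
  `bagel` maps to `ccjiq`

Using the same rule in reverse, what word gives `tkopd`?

silly

In ivory: i→j is +1, v→x is +2, o→r is +3, r→v is +4 — the shift increases by 1 each position. The shift increases by 1 at each position, starting from +1: 1, 2, 3, ….
Reversing it on tkopd: t−1=s, k−2=i, o−3=l, p−4=l, d−5=y.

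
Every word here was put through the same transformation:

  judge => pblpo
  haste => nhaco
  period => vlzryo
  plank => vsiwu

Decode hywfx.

brown

Each letter shifts forward by (position + 6), i.e. 6, 7, 8, … — the shift grows by one for each successive letter.
Decoding hywfx: h−6=b, y−7=r, w−8=o, f−9=w, x−10=n.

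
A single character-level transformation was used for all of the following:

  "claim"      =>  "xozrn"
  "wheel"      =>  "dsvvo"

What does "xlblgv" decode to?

coyote

Each pair mirrors across the alphabet (c↔x, l↔o, a↔z): positions sum to 25. Each letter is replaced by its mirror in the alphabet: a↔z, b↔y, c↔x, and so on (the Atbash cipher).
Undoing it on xlblgv: x↔c, l↔o, b↔y, l↔o, g↔t, v↔e.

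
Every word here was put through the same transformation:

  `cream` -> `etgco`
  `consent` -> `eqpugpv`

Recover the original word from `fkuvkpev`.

distinct

It's a constant shift of +2 (ROT2).
Undoing it on fkuvkpev: f−2=d, k−2=i, u−2=s, v−2=t, k−2=i, p−2=n, e−2=c, v−2=t.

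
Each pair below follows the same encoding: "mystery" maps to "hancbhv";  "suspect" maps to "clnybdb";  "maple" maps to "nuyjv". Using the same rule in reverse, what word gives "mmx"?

odd

Two steps: reverse the string, then apply a Caesar shift of +9.
Undoing it on mmx: shift back: m−9=d, m−9=d, x−9=o → ddo; then reverse → odd.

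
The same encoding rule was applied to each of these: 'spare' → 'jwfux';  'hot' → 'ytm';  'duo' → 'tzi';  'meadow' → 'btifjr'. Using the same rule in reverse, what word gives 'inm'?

hid

Read the word backwards and shift each letter +5.
Decoding inm: shift back: i−5=d, n−5=i, m−5=h → dih; then reverse → hid.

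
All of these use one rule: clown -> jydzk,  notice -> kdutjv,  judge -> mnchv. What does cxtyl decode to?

c(2)→j(9) and l(11)→y(24) fit y≡19x+23 (mod 26); the inverse of 19 mod 26 is 11. Each letter's alphabet position (a=0..z=25) is mapped through 19·x+23 mod 26 — an affine cipher.
Decoding cxtyl: c(2)→11·(2−23)≡3=d; x(23)→11·(23−23)≡0=a; t(19)→11·(19−23)≡8=i; y(24)→11·(24−23)≡11=l; l(11)→11·(11−23)≡24=y (all mod 26).

daily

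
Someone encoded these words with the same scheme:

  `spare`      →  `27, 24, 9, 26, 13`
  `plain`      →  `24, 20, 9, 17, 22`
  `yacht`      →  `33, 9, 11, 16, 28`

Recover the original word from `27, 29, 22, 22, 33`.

sunny

Letters become their 1-based position plus 8 (so a→9, b→10, …).
Decoding 27, 29, 22, 22, 33: 27→(27−8)÷1=19=s, 29→(29−8)÷1=21=u, 22→(22−8)÷1=14=n, 22→(22−8)÷1=14=n, 33→(33−8)÷1=25=y.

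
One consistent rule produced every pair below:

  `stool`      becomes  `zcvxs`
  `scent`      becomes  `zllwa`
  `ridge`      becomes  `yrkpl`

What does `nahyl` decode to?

Shifts by position in stool: pos 0: s→z (+7), pos 1: t→c (+9), pos 2: o→v (+7), pos 3: o→x (+9) — repeating every 2. The shifts repeat in a cycle of length 2: positions 0,1,… shift by +7, +9, then the pattern repeats.
Undoing it on nahyl: n−7=g, a−9=r, h−7=a, y−9=p, l−7=e.

grape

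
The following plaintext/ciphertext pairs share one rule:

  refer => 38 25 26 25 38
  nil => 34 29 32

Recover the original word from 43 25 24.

r is letter #18 and maps to 38: an offset of 20. Letters become their 1-based position plus 20 (so a→21, b→22, …).
Decoding 43 25 24: 43→(43−20)÷1=23=w, 25→(25−20)÷1=5=e, 24→(24−20)÷1=4=d.

wed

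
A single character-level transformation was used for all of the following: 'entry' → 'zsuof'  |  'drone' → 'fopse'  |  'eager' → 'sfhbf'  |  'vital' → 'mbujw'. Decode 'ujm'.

The output letters match the input read backwards, each shifted +1: entry reversed is yrtne. Read the word backwards and shift each letter +1.
Decoding ujm: shift back: u−1=t, j−1=i, m−1=l → til; then reverse → lit.

lit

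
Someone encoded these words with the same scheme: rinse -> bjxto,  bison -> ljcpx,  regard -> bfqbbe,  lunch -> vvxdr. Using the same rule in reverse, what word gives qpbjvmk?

Shifts by position in rinse: pos 0: r→b (+10), pos 1: i→j (+1), pos 2: n→x (+10), pos 3: s→t (+1) — repeating every 2. It's a Vigenère-style cipher with numeric key [10,1]: position i shifts by key[i mod 2].
Undoing it on qpbjvmk: q−10=g, p−1=o, b−10=r, j−1=i, v−10=l, m−1=l, k−10=a.

gorilla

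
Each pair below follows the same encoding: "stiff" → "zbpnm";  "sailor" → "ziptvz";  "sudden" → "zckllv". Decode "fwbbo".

youth

Shifts by position in stiff: pos 0: s→z (+7), pos 1: t→b (+8), pos 2: i→p (+7), pos 3: f→n (+8) — repeating every 2. It's a Vigenère-style cipher with numeric key [7,8]: position i shifts by key[i mod 2].
Decoding fwbbo: f−7=y, w−8=o, b−7=u, b−8=t, o−7=h.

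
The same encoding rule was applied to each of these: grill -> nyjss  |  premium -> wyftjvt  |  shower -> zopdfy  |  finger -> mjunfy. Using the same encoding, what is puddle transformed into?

The shift depends on letter class: consonant g→n is +7, but vowel i→j is +1. The rule splits by letter class: vowels +1, consonants +7.
Applying it to puddle: p(cons)+7=w, u(vowel)+1=v, d(cons)+7=k, d(cons)+7=k, l(cons)+7=s, e(vowel)+1=f.

wvkksf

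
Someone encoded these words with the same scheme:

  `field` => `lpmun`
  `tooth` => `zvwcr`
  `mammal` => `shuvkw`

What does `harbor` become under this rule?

nhzkyc

In field: f→l is +6, i→p is +7, e→m is +8, l→u is +9 — the shift increases by 1 each position. Letter i (0-indexed) is shifted by i+6, so successive shifts are 6, 7, 8, ….
Applying it to harbor: h+6=n, a+7=h, r+8=z, b+9=k, o+10=y, r+11=c.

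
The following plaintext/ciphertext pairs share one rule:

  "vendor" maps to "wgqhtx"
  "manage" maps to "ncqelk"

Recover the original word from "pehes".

Each letter shifts forward by (position + 1), i.e. 1, 2, 3, … — the shift grows by one for each successive letter.
Undoing it on pehes: p−1=o, e−2=c, h−3=e, e−4=a, s−5=n.

ocean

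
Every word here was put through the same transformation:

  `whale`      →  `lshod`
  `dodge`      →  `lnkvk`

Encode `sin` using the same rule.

The output letters match the input read backwards, each shifted +7: whale reversed is elahw. Read the word backwards and shift each letter +7.
For sin: reverse → nis; then shift: n+7=u, i+7=p, s+7=z.

upz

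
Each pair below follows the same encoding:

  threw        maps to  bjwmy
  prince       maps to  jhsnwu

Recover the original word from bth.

The output letters match the input read backwards, each shifted +5: threw reversed is werht. Two steps: reverse the string, then apply a Caesar shift of +5.
Reversing it on bth: shift back: b−5=w, t−5=o, h−5=c → woc; then reverse → cow.

cow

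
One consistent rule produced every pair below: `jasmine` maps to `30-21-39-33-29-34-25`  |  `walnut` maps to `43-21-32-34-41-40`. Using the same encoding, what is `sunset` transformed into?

39-41-34-39-25-40

Each letter is replaced by its alphabet position (a=1..z=26) + 20.
For sunset: s=19→39, u=21→41, n=14→34, s=19→39, e=5→25, t=20→40.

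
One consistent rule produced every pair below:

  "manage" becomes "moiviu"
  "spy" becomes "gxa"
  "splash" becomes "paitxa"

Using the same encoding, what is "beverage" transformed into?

moizmdmj

The output letters match the input read backwards, each shifted +8: manage reversed is eganam. Read the word backwards and shift each letter +8.
On beverage: reverse → egareveb; then shift: e+8=m, g+8=o, a+8=i, r+8=z, e+8=m, v+8=d, e+8=m, b+8=j.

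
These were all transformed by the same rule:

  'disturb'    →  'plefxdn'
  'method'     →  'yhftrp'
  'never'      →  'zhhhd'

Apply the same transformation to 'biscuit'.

The rule splits by letter class: vowels +3, consonants +12.
For biscuit: b(cons)+12=n, i(vowel)+3=l, s(cons)+12=e, c(cons)+12=o, u(vowel)+3=x, i(vowel)+3=l, t(cons)+12=f.

nleoxlf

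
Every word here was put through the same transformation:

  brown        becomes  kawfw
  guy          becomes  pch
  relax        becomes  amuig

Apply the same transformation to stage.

bcipm

The shift depends on letter class: consonant b→k is +9, but vowel o→w is +8. Vowels shift forward by 8 and consonants shift forward by 9.
On stage: s(cons)+9=b, t(cons)+9=c, a(vowel)+8=i, g(cons)+9=p, e(vowel)+8=m.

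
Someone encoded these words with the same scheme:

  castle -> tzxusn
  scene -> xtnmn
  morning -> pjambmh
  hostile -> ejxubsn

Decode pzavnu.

market

Treating letters as 0–25, the rule is x ↦ 23x + 25 (mod 26).
Reversing it on pzavnu: p(15)→17·(15−25)≡12=m; z(25)→17·(25−25)≡0=a; a(0)→17·(0−25)≡17=r; v(21)→17·(21−25)≡10=k; n(13)→17·(13−25)≡4=e; u(20)→17·(20−25)≡19=t (all mod 26).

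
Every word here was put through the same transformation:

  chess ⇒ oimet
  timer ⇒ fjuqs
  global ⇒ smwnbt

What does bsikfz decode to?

Shifts by position in chess: pos 0: c→o (+12), pos 1: h→i (+1), pos 2: e→m (+8), pos 3: s→e (+12), pos 4: s→t (+1) — repeating every 3. It's a Vigenère-style cipher with numeric key [12,1,8]: position i shifts by key[i mod 3].
Decoding bsikfz: b−12=p, s−1=r, i−8=a, k−12=y, f−1=e, z−8=r.

prayer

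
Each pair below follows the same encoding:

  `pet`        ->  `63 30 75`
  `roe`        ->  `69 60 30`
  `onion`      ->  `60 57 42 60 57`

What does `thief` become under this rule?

p(#16)→63 and e(#5)→30: differences scale by 3, so n = 3·pos + 15. Each letter becomes 3×(its alphabet position, a=1..z=26) + 15.
For thief: t=20→75, h=8→39, i=9→42, e=5→30, f=6→33.

75 39 42 30 33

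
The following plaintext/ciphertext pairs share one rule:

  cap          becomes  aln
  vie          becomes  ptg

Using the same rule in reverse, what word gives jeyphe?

twenty

Read the word backwards and shift each letter +11.
Reversing it on jeyphe: shift back: j−11=y, e−11=t, y−11=n, p−11=e, h−11=w, e−11=t → ytnewt; then reverse → twenty.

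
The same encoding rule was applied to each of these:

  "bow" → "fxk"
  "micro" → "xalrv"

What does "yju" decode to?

lap

The output letters match the input read backwards, each shifted +9: bow reversed is wob. Read the word backwards and shift each letter +9.
Reversing it on yju: shift back: y−9=p, j−9=a, u−9=l → pal; then reverse → lap.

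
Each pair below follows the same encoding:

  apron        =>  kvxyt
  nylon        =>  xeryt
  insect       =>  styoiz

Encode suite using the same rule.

The shifts repeat in a cycle of length 3: positions 0,1,… shift by +10, +6, +6, then the pattern repeats.
For suite: s+10=c, u+6=a, i+6=o, t+10=d, e+6=k.

caodk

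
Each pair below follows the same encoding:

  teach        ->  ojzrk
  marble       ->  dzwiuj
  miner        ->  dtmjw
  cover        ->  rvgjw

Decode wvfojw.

roster

t(19)→o(14) and e(4)→j(9) fit y≡9x+25 (mod 26); the inverse of 9 mod 26 is 3. Treating letters as 0–25, the rule is x ↦ 9x + 25 (mod 26).
Undoing it on wvfojw: w(22)→3·(22−25)≡17=r; v(21)→3·(21−25)≡14=o; f(5)→3·(5−25)≡18=s; o(14)→3·(14−25)≡19=t; j(9)→3·(9−25)≡4=e; w(22)→3·(22−25)≡17=r (all mod 26).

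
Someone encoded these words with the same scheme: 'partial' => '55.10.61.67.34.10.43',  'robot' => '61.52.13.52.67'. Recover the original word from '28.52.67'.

got

Each letter becomes 3×(its alphabet position, a=1..z=26) + 7.
Undoing it on 28.52.67: 28→(28−7)÷3=7=g, 52→(52−7)÷3=15=o, 67→(67−7)÷3=20=t.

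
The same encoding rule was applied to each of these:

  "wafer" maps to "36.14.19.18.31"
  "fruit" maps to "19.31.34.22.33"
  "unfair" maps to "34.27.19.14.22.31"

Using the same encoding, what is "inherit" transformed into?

w is letter #23 and maps to 36: an offset of 13. Each letter is replaced by its alphabet position (a=1..z=26) + 13.
On inherit: i=9→22, n=14→27, h=8→21, e=5→18, r=18→31, i=9→22, t=20→33.

22.27.21.18.31.22.33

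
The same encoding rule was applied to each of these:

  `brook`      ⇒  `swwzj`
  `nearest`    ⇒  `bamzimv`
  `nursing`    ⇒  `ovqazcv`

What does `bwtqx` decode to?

pilot

The output letters match the input read backwards, each shifted +8: brook reversed is koorb. The word is reversed, then every letter is shifted forward by 8.
Reversing it on bwtqx: shift back: b−8=t, w−8=o, t−8=l, q−8=i, x−8=p → tolip; then reverse → pilot.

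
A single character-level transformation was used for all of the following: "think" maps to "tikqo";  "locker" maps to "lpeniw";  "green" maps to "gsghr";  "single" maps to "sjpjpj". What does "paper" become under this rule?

In think: t→t is +0, h→i is +1, i→k is +2, n→q is +3 — the shift increases by 1 each position. Letter i (0-indexed) is shifted by i+0, so successive shifts are 0, 1, 2, ….
On paper: p+0=p, a+1=b, p+2=r, e+3=h, r+4=v.

pbrhv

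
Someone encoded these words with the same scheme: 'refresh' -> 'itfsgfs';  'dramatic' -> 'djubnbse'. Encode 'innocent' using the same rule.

The output letters match the input read backwards, each shifted +1: refresh reversed is hserfer. The word is reversed, then every letter is shifted forward by 1.
For innocent: reverse → tneconni; then shift: t+1=u, n+1=o, e+1=f, c+1=d, o+1=p, n+1=o, n+1=o, i+1=j.

uofdpooj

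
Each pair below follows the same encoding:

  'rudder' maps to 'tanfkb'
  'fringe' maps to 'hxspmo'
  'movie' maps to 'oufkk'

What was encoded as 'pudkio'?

notice

Shifts by position in rudder: pos 0: r→t (+2), pos 1: u→a (+6), pos 2: d→n (+10), pos 3: d→f (+2), pos 4: e→k (+6), pos 5: r→b (+10) — repeating every 3. It's a Vigenère-style cipher with numeric key [2,6,10]: position i shifts by key[i mod 3].
Undoing it on pudkio: p−2=n, u−6=o, d−10=t, k−2=i, i−6=c, o−10=e.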